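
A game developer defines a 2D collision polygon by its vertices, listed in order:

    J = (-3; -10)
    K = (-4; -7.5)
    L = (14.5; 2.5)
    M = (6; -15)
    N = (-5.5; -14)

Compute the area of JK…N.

152.375

J→K: (-3)(-7.5) − (-4)(-10) = -17.5
K→L: (-4)(2.5) − (14.5)(-7.5) = 98.75
L→M: (14.5)(-15) − (6)(2.5) = -232.5
M→N: (6)(-14) − (-5.5)(-15) = -166.5
N→J: (-5.5)(-10) − (-3)(-14) = 13
Σ = -304.75
Area = |Σ|/2 = 152.375.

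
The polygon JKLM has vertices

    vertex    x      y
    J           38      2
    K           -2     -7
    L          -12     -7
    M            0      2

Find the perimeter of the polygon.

104

|JK| = √((-40)² + (-9)²) = √1681 = 41
|KL| = √((-10)² + (0)²) = √100 = 10
|LM| = √((12)² + (9)²) = √225 = 15
|MJ| = √((38)² + (0)²) = √1444 = 38
Perimeter = 41 + 10 + 15 + 38 = 104.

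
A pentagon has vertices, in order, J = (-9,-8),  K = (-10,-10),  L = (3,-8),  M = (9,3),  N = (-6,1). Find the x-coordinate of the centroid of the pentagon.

Apply the surveyor's formula. First the cross-terms c_i = x_i·y_{i+1} − x_{i+1}·y_i:
  10, 110, 81, 27, 57  ⇒  2A = 285, A = 142.5.
Then Σ (x_i + x_{i+1})·c_i = -762, so x̄ = -762 / (6·142.5) = -254/285.

-254/285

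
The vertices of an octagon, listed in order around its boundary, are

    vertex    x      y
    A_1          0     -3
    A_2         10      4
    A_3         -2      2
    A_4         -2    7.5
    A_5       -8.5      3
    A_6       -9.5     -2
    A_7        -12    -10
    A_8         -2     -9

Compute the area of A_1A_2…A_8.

A_1→A_2: (0)(4) − (10)(-3) = 30
A_2→A_3: (10)(2) − (-2)(4) = 28
A_3→A_4: (-2)(7.5) − (-2)(2) = -11
A_4→A_5: (-2)(3) − (-8.5)(7.5) = 57.75
A_5→A_6: (-8.5)(-2) − (-9.5)(3) = 45.5
A_6→A_7: (-9.5)(-10) − (-12)(-2) = 71
A_7→A_8: (-12)(-9) − (-2)(-10) = 88
A_8→A_1: (-2)(-3) − (0)(-9) = 6
Σ = 315.25
Area = |Σ|/2 = 157.625.

157.625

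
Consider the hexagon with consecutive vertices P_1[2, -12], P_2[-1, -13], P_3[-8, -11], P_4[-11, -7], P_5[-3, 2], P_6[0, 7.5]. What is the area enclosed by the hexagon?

138.25

Apply the shoelace (surveyor's) formula: 2A = Σ (x_i·y_{i+1} − x_{i+1}·y_i), indices taken mod 6.
Σ = (-38) + (-93) + (-65) + (-43) + (-22.5) + (-15) = -276.5
Area = |Σ|/2 = 138.25.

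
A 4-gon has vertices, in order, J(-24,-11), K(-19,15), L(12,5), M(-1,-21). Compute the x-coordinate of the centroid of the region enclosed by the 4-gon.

Apply the surveyor's formula. First the cross-terms c_i = x_i·y_{i+1} − x_{i+1}·y_i:
  -569, -275, -247, -493  ⇒  2A = -1584, A = -792.
Then Σ (x_i + x_{i+1})·c_i = 36000, so x̄ = 36000 / (6·(-792)) = -250/33.

-250/33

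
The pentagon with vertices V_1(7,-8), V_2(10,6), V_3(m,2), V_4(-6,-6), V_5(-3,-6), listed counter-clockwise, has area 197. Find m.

Write out the shoelace sum; only the two edges meeting at V_3 involve m:
2·Area = [(10·2 − m·6) + (m·(-6) − (-6)·2)] + 206
       = -12·m + 238 = 394
⇒ m = -13.

-13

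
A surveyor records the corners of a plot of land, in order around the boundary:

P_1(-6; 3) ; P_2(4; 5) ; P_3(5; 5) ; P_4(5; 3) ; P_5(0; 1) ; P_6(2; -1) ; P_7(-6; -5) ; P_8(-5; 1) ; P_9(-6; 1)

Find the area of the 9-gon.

56

Apply Gauss's area formula: 2A = Σ (x_i·y_{i+1} − x_{i+1}·y_i), indices taken mod 9.
Σ = (-42) + (-5) + (-10) + (5) + (-2) + (-16) + (-31) + (1) + (-12) = -112
Area = |Σ|/2 = 56.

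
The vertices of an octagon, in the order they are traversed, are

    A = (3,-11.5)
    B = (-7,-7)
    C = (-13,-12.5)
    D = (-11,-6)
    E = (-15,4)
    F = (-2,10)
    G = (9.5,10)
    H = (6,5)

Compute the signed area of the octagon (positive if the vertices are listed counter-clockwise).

Apply the shoelace formula: 2A = Σ (x_i·y_{i+1} − x_{i+1}·y_i), indices taken mod 8.
Σ = (-101.5) + (-3.5) + (-59.5) + (-134) + (-142) + (-115) + (-12.5) + (-84) = -652
Signed area = Σ/2 = -326 (negative ⇒ clockwise traversal).

-326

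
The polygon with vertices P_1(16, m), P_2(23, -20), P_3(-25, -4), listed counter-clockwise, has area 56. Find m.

-20

The doubled signed area Σ (x_i y_{i+1} − x_{i+1} y_i) is linear in m.
With m=0 it equals -848; the coefficient of m is -48 (from the two edges through P_1).
So -48·m + -848 = 2·56 = 112 ⇒ m = -20.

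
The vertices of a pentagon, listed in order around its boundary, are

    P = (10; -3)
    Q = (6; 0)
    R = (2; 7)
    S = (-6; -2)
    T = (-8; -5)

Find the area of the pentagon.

93

Cross-terms: 18, 42, 38, 14, 74  ⇒  Σ = 186
Area = |Σ|/2 = 93.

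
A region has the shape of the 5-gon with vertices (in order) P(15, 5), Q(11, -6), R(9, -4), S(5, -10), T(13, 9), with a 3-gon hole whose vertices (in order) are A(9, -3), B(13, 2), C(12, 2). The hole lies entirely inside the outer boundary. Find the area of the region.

47.5

Outer boundary:
Apply the surveyor's formula: 2A = Σ (x_i·y_{i+1} − x_{i+1}·y_i), indices taken mod 5.
Σ = (-145) + (10) + (-70) + (175) + (-70) = -100
Area = |Σ|/2 = 50.
Hole:
Apply the surveyor's formula: 2A = Σ (x_i·y_{i+1} − x_{i+1}·y_i), indices taken mod 3.
Cross-terms: 57, 2, -54  ⇒  Σ = 5
Area = |Σ|/2 = 2.5.
Net area = 50 − 2.5 = 47.5.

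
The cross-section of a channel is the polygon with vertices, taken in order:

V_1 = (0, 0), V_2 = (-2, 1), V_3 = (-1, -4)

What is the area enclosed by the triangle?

Cross-terms: 0, 9, 0  ⇒  Σ = 9
Area = |Σ|/2 = 4.5.

4.5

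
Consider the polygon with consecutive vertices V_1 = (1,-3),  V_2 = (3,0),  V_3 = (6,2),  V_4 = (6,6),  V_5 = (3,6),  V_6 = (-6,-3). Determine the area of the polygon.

52.5

Σ = (9) + (6) + (24) + (18) + (27) + (21) = 105
Area = |Σ|/2 = 52.5.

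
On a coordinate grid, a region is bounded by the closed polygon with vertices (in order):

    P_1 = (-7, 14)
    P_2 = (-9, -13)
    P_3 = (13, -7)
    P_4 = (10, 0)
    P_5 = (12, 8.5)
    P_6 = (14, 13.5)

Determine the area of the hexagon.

Σ = (217) + (232) + (70) + (85) + (43) + (290.5) = 937.5
Area = |Σ|/2 = 468.75.

468.75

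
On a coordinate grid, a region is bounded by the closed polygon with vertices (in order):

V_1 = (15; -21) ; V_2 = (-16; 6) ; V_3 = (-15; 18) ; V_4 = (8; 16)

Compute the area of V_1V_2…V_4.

Apply the shoelace formula: 2A = Σ (x_i·y_{i+1} − x_{i+1}·y_i), indices taken mod 4.
Σ = (-246) + (-198) + (-384) + (-408) = -1236
Area = |Σ|/2 = 618.

618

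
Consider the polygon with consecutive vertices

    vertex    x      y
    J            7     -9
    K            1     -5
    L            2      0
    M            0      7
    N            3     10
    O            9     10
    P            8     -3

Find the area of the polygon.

Apply Gauss's area formula: 2A = Σ (x_i·y_{i+1} − x_{i+1}·y_i), indices taken mod 7.
Σ = (-26) + (10) + (14) + (-21) + (-60) + (-107) + (-51) = -241
Area = |Σ|/2 = 120.5.

120.5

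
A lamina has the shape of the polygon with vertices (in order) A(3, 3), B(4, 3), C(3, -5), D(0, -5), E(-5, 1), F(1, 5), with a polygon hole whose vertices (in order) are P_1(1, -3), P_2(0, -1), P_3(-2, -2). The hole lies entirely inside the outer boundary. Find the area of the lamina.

52.5

Outer boundary:
Apply the surveyor's formula: 2A = Σ (x_i·y_{i+1} − x_{i+1}·y_i), indices taken mod 6.
A→B: (3)(3) − (4)(3) = -3
B→C: (4)(-5) − (3)(3) = -29
C→D: (3)(-5) − (0)(-5) = -15
D→E: (0)(1) − (-5)(-5) = -25
E→F: (-5)(5) − (1)(1) = -26
F→A: (1)(3) − (3)(5) = -12
Σ = -110
Area = |Σ|/2 = 55.
Hole:
Apply Gauss's area formula: 2A = Σ (x_i·y_{i+1} − x_{i+1}·y_i), indices taken mod 3.
Σ = (-1) + (-2) + (8) = 5
Area = |Σ|/2 = 2.5.
Net area = 55 − 2.5 = 52.5.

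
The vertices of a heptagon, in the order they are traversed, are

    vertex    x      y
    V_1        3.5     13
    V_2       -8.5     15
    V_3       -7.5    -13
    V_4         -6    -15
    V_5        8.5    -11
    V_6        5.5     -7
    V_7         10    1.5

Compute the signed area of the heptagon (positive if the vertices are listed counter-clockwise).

Σ = (163) + (223) + (34.5) + (193.5) + (1) + (78.25) + (124.75) = 818
Signed area = Σ/2 = 409 (positive ⇒ counter-clockwise traversal).

409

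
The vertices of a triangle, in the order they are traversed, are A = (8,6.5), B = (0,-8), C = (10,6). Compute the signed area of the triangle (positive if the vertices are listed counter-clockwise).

Cross-terms: -64, 80, 17  ⇒  Σ = 33
Signed area = Σ/2 = 16.5 (positive ⇒ counter-clockwise traversal).

16.5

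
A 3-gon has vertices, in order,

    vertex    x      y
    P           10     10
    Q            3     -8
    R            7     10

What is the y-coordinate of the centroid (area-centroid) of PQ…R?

Apply the shoelace formula. First the cross-terms c_i = x_i·y_{i+1} − x_{i+1}·y_i:
  -110, 86, -30  ⇒  2A = -54, A = -27.
Then Σ (y_i + y_{i+1})·c_i = -648, so ȳ = -648 / (6·(-27)) = 4.

4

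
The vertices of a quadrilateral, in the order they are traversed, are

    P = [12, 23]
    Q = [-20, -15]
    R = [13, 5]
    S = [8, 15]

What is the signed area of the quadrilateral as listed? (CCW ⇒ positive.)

267

P→Q: (12)(-15) − (-20)(23) = 280
Q→R: (-20)(5) − (13)(-15) = 95
R→S: (13)(15) − (8)(5) = 155
S→P: (8)(23) − (12)(15) = 4
Σ = 534
Signed area = Σ/2 = 267 (positive ⇒ counter-clockwise traversal).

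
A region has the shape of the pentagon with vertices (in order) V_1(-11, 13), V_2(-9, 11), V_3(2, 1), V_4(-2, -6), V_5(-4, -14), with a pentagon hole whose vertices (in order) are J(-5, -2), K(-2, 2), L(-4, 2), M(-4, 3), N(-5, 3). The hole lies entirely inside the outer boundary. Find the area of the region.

116.5

Outer boundary:
Cross-terms: -4, -31, -10, 4, -206  ⇒  Σ = -247
Area = |Σ|/2 = 123.5.
Hole:
Apply the shoelace (surveyor's) formula: 2A = Σ (x_i·y_{i+1} − x_{i+1}·y_i), indices taken mod 5.
Σ = (-14) + (4) + (-4) + (3) + (25) = 14
Area = |Σ|/2 = 7.
Net area = 123.5 − 7 = 116.5.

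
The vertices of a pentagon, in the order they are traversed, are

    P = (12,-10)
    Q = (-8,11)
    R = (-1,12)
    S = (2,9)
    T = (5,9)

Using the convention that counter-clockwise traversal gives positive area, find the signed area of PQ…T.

-125.5

Apply Gauss's area formula: 2A = Σ (x_i·y_{i+1} − x_{i+1}·y_i), indices taken mod 5.
Σ = (52) + (-85) + (-33) + (-27) + (-158) = -251
Signed area = Σ/2 = -125.5 (negative ⇒ clockwise traversal).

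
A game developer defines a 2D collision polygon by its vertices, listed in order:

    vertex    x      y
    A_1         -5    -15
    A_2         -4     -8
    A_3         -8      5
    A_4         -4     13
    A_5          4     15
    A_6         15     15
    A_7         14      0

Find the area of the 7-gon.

Apply Gauss's area formula: 2A = Σ (x_i·y_{i+1} − x_{i+1}·y_i), indices taken mod 7.
Cross-terms: -20, -84, -84, -112, -165, -210, -210  ⇒  Σ = -885
Area = |Σ|/2 = 442.5.

442.5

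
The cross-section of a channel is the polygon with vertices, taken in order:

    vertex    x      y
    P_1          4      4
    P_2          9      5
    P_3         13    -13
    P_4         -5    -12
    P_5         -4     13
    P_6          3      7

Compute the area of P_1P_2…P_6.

307.5

Σ = (-16) + (-182) + (-221) + (-113) + (-67) + (-16) = -615
Area = |Σ|/2 = 307.5.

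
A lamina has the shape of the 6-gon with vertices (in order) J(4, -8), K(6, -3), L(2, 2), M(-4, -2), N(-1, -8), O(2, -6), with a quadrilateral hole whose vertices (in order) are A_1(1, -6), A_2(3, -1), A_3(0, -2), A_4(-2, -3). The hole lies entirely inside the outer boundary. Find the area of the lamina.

48

Outer boundary:
Apply Gauss's area formula: 2A = Σ (x_i·y_{i+1} − x_{i+1}·y_i), indices taken mod 6.
J→K: (4)(-3) − (6)(-8) = 36
K→L: (6)(2) − (2)(-3) = 18
L→M: (2)(-2) − (-4)(2) = 4
M→N: (-4)(-8) − (-1)(-2) = 30
N→O: (-1)(-6) − (2)(-8) = 22
O→J: (2)(-8) − (4)(-6) = 8
Σ = 118
Area = |Σ|/2 = 59.
Hole:
Apply the shoelace (surveyor's) formula: 2A = Σ (x_i·y_{i+1} − x_{i+1}·y_i), indices taken mod 4.
Σ = (17) + (-6) + (-4) + (15) = 22
Area = |Σ|/2 = 11.
Net area = 59 − 11 = 48.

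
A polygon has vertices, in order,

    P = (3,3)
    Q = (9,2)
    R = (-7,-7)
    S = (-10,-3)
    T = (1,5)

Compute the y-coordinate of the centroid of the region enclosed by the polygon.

Apply the shoelace formula. First the cross-terms c_i = x_i·y_{i+1} − x_{i+1}·y_i:
  -21, -49, -49, -47, -12  ⇒  2A = -178, A = -89.
Then Σ (y_i + y_{i+1})·c_i = 440, so ȳ = 440 / (6·(-89)) = -220/267.

-220/267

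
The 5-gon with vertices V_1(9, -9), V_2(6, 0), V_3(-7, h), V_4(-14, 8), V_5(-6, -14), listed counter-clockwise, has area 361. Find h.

15

The doubled signed area Σ (x_i y_{i+1} − x_{i+1} y_i) is linear in h.
With h=0 it equals 422; the coefficient of h is 20 (from the two edges through V_3).
So 20·h + 422 = 2·361 = 722 ⇒ h = 15.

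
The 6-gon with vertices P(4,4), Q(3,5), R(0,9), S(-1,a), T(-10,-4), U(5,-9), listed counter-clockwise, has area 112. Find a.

The doubled signed area Σ (x_i y_{i+1} − x_{i+1} y_i) is linear in a.
With a=0 it equals 214; the coefficient of a is 10 (from the two edges through S).
So 10·a + 214 = 2·112 = 224 ⇒ a = 1.

1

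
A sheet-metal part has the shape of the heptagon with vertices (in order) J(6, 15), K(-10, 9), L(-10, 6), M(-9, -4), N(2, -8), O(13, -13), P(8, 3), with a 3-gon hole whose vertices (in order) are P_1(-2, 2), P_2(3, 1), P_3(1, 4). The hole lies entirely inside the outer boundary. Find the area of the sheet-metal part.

Outer boundary:
Σ = (204) + (30) + (94) + (80) + (78) + (143) + (102) = 731
Area = |Σ|/2 = 365.5.
Hole:
Σ = (-8) + (11) + (10) = 13
Area = |Σ|/2 = 6.5.
Net area = 365.5 − 6.5 = 359.

359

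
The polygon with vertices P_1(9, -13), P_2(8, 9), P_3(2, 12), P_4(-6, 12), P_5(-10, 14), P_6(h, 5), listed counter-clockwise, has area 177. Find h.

The doubled signed area Σ (x_i y_{i+1} − x_{i+1} y_i) is linear in h.
With h=0 it equals 300; the coefficient of h is -27 (from the two edges through P_6).
So -27·h + 300 = 2·177 = 354 ⇒ h = -2.

-2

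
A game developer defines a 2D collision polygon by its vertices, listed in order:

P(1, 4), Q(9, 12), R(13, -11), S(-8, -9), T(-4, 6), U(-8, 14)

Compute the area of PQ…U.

Apply the shoelace formula: 2A = Σ (x_i·y_{i+1} − x_{i+1}·y_i), indices taken mod 6.
Σ = (-24) + (-255) + (-205) + (-84) + (-8) + (-46) = -622
Area = |Σ|/2 = 311.

311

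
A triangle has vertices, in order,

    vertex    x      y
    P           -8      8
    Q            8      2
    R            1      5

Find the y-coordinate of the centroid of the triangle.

5

Apply the shoelace (surveyor's) formula. First the cross-terms c_i = x_i·y_{i+1} − x_{i+1}·y_i:
  -80, 38, 48  ⇒  2A = 6, A = 3.
Then Σ (y_i + y_{i+1})·c_i = 90, so ȳ = 90 / (6·3) = 5.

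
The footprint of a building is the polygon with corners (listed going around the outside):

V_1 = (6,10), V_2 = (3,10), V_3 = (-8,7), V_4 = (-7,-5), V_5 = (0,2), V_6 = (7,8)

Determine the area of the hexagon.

107

Σ = (30) + (101) + (89) + (-14) + (-14) + (22) = 214
Area = |Σ|/2 = 107.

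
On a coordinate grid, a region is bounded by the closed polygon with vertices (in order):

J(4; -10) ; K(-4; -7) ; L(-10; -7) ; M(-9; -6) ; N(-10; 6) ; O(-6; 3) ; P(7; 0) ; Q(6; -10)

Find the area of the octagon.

Apply the shoelace formula: 2A = Σ (x_i·y_{i+1} − x_{i+1}·y_i), indices taken mod 8.
Cross-terms: -68, -42, -3, -114, 6, -21, -70, -20  ⇒  Σ = -332
Area = |Σ|/2 = 166.

166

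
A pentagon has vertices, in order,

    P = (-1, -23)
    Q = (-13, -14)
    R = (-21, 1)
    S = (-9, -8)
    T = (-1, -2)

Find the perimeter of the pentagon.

|PQ| = √((-12)² + (9)²) = √225 = 15
|QR| = √((-8)² + (15)²) = √289 = 17
|RS| = √((12)² + (-9)²) = √225 = 15
|ST| = √((8)² + (6)²) = √100 = 10
|TP| = √((0)² + (-21)²) = √441 = 21
Perimeter = 15 + 17 + 15 + 10 + 21 = 78.

78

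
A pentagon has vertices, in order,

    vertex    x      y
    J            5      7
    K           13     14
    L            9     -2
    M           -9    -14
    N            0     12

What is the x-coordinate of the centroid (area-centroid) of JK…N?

610/291

Apply the surveyor's formula. First the cross-terms c_i = x_i·y_{i+1} − x_{i+1}·y_i:
  -21, -152, -144, -108, -60  ⇒  2A = -485, A = -242.5.
Then Σ (x_i + x_{i+1})·c_i = -3050, so x̄ = -3050 / (6·(-242.5)) = 610/291.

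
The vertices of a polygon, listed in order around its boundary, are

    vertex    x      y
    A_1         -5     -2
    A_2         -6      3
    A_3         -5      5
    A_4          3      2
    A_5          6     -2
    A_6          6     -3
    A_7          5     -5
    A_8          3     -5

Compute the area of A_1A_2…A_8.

Apply the shoelace formula: 2A = Σ (x_i·y_{i+1} − x_{i+1}·y_i), indices taken mod 8.
Σ = (-27) + (-15) + (-25) + (-18) + (-6) + (-15) + (-10) + (-31) = -147
Area = |Σ|/2 = 73.5.

73.5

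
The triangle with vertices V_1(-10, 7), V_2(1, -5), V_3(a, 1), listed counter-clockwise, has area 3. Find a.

Write out the shoelace sum; only the two edges meeting at V_3 involve a:
2·Area = [(1·1 − a·(-5)) + (a·7 − (-10)·1)] + 43
       = 12·a + 54 = 6
⇒ a = -4.

-4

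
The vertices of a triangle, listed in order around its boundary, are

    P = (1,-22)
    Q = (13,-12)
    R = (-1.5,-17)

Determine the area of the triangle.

42.5

Apply Gauss's area formula: 2A = Σ (x_i·y_{i+1} − x_{i+1}·y_i), indices taken mod 3.
P→Q: (1)(-12) − (13)(-22) = 274
Q→R: (13)(-17) − (-1.5)(-12) = -239
R→P: (-1.5)(-22) − (1)(-17) = 50
Σ = 85
Area = |Σ|/2 = 42.5.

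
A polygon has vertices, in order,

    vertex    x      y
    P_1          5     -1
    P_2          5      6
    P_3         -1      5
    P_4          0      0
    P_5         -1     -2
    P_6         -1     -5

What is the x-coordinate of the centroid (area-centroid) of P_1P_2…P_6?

Apply the surveyor's formula. First the cross-terms c_i = x_i·y_{i+1} − x_{i+1}·y_i:
  35, 31, 0, 0, 3, 26  ⇒  2A = 95, A = 47.5.
Then Σ (x_i + x_{i+1})·c_i = 572, so x̄ = 572 / (6·47.5) = 572/285.

572/285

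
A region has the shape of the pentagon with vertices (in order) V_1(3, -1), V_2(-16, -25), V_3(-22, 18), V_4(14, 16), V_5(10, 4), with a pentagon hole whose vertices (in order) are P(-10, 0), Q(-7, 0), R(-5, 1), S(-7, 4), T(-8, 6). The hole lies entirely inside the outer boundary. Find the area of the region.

814.5

Outer boundary:
Σ = (-91) + (-838) + (-604) + (-104) + (-22) = -1659
Area = |Σ|/2 = 829.5.
Hole:
Σ = (0) + (-7) + (-13) + (-10) + (60) = 30
Area = |Σ|/2 = 15.
Net area = 829.5 − 15 = 814.5.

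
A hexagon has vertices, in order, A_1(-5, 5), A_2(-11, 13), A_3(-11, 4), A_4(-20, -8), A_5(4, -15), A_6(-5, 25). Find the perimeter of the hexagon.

120

|A_1A_2| = √((-6)² + (8)²) = √100 = 10
|A_2A_3| = √((0)² + (-9)²) = √81 = 9
|A_3A_4| = √((-9)² + (-12)²) = √225 = 15
|A_4A_5| = √((24)² + (-7)²) = √625 = 25
|A_5A_6| = √((-9)² + (40)²) = √1681 = 41
|A_6A_1| = √((0)² + (-20)²) = √400 = 20
Perimeter = 10 + 9 + 15 + 25 + 41 + 20 = 120.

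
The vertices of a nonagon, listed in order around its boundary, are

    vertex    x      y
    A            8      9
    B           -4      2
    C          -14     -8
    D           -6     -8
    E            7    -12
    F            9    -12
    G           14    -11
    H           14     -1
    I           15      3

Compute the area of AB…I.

Apply the shoelace (surveyor's) formula: 2A = Σ (x_i·y_{i+1} − x_{i+1}·y_i), indices taken mod 9.
Σ = (52) + (60) + (64) + (128) + (24) + (69) + (140) + (57) + (111) = 705
Area = |Σ|/2 = 352.5.

352.5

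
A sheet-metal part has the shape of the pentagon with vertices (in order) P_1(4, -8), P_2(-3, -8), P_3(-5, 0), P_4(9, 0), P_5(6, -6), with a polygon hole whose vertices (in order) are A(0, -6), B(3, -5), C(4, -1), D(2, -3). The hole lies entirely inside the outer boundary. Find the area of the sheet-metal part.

Outer boundary:
Apply Gauss's area formula: 2A = Σ (x_i·y_{i+1} − x_{i+1}·y_i), indices taken mod 5.
Cross-terms: -56, -40, 0, -54, -24  ⇒  Σ = -174
Area = |Σ|/2 = 87.
Hole:
Apply the shoelace formula: 2A = Σ (x_i·y_{i+1} − x_{i+1}·y_i), indices taken mod 4.
A→B: (0)(-5) − (3)(-6) = 18
B→C: (3)(-1) − (4)(-5) = 17
C→D: (4)(-3) − (2)(-1) = -10
D→A: (2)(-6) − (0)(-3) = -12
Σ = 13
Area = |Σ|/2 = 6.5.
Net area = 87 − 6.5 = 80.5.

80.5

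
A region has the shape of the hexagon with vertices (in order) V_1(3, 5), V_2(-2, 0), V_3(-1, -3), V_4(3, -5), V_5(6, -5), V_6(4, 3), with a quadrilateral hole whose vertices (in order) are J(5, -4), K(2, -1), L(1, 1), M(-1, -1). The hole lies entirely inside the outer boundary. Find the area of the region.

Outer boundary:
Apply the surveyor's formula: 2A = Σ (x_i·y_{i+1} − x_{i+1}·y_i), indices taken mod 6.
V_1→V_2: (3)(0) − (-2)(5) = 10
V_2→V_3: (-2)(-3) − (-1)(0) = 6
V_3→V_4: (-1)(-5) − (3)(-3) = 14
V_4→V_5: (3)(-5) − (6)(-5) = 15
V_5→V_6: (6)(3) − (4)(-5) = 38
V_6→V_1: (4)(5) − (3)(3) = 11
Σ = 94
Area = |Σ|/2 = 47.
Hole:
Apply Gauss's area formula: 2A = Σ (x_i·y_{i+1} − x_{i+1}·y_i), indices taken mod 4.
Cross-terms: 3, 3, 0, 9  ⇒  Σ = 15
Area = |Σ|/2 = 7.5.
Net area = 47 − 7.5 = 39.5.

39.5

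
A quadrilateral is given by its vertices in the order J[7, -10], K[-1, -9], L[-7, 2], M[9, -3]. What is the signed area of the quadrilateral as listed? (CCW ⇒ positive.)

-102

Apply Gauss's area formula: 2A = Σ (x_i·y_{i+1} − x_{i+1}·y_i), indices taken mod 4.
Σ = (-73) + (-65) + (3) + (-69) = -204
Signed area = Σ/2 = -102 (negative ⇒ clockwise traversal).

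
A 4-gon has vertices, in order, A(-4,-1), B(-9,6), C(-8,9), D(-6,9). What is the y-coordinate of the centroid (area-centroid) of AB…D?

36/7

Apply Gauss's area formula. First the cross-terms c_i = x_i·y_{i+1} − x_{i+1}·y_i:
  -33, -33, -18, 42  ⇒  2A = -42, A = -21.
Then Σ (y_i + y_{i+1})·c_i = -648, so ȳ = -648 / (6·(-21)) = 36/7.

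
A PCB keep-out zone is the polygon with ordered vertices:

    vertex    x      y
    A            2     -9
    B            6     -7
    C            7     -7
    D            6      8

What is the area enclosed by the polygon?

Apply the surveyor's formula: 2A = Σ (x_i·y_{i+1} − x_{i+1}·y_i), indices taken mod 4.
Σ = (40) + (7) + (98) + (-70) = 75
Area = |Σ|/2 = 37.5.

37.5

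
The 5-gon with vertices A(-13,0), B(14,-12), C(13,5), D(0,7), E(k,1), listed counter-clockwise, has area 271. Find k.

-8

The doubled signed area Σ (x_i y_{i+1} − x_{i+1} y_i) is linear in k.
With k=0 it equals 486; the coefficient of k is -7 (from the two edges through E).
So -7·k + 486 = 2·271 = 542 ⇒ k = -8.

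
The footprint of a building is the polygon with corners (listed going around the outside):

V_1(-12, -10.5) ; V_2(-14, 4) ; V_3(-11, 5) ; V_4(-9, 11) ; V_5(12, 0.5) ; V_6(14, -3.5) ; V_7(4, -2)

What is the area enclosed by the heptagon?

281.25

Cross-terms: -195, -26, -76, -136.5, -49, -14, -66  ⇒  Σ = -562.5
Area = |Σ|/2 = 281.25.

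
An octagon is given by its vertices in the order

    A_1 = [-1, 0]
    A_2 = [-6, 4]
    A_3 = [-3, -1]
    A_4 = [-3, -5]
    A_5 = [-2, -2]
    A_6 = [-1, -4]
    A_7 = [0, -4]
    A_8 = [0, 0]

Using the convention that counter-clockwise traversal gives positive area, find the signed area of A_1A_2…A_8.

16

Apply the shoelace (surveyor's) formula: 2A = Σ (x_i·y_{i+1} − x_{i+1}·y_i), indices taken mod 8.
Σ = (-4) + (18) + (12) + (-4) + (6) + (4) + (0) + (0) = 32
Signed area = Σ/2 = 16 (positive ⇒ counter-clockwise traversal).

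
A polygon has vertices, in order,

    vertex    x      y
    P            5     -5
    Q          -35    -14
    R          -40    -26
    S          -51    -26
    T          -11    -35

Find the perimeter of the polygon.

|PQ| = √((-40)² + (-9)²) = √1681 = 41
|QR| = √((-5)² + (-12)²) = √169 = 13
|RS| = √((-11)² + (0)²) = √121 = 11
|ST| = √((40)² + (-9)²) = √1681 = 41
|TP| = √((16)² + (30)²) = √1156 = 34
Perimeter = 41 + 13 + 11 + 41 + 34 = 140.

140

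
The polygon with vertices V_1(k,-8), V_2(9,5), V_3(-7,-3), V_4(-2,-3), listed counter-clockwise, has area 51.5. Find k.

Write out the shoelace sum; only the two edges meeting at V_1 involve k:
2·Area = [((-2)·(-8) − k·(-3)) + (k·5 − 9·(-8))] + 23
       = 8·k + 111 = 103
⇒ k = -1.

-1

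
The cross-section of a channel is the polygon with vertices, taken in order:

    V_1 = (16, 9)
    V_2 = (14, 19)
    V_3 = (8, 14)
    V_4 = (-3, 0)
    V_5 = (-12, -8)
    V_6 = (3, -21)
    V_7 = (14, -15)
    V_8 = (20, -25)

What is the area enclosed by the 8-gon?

671.5

Apply the surveyor's formula: 2A = Σ (x_i·y_{i+1} − x_{i+1}·y_i), indices taken mod 8.
Cross-terms: 178, 44, 42, 24, 276, 249, -50, 580  ⇒  Σ = 1343
Area = |Σ|/2 = 671.5.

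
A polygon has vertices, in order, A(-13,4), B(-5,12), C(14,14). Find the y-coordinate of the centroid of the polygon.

10

Apply the shoelace formula. First the cross-terms c_i = x_i·y_{i+1} − x_{i+1}·y_i:
  -136, -238, 238  ⇒  2A = -136, A = -68.
Then Σ (y_i + y_{i+1})·c_i = -4080, so ȳ = -4080 / (6·(-68)) = 10.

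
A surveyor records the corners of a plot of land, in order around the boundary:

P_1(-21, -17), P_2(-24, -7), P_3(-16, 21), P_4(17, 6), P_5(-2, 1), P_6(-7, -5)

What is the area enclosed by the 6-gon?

Apply Gauss's area formula: 2A = Σ (x_i·y_{i+1} − x_{i+1}·y_i), indices taken mod 6.
P_1→P_2: (-21)(-7) − (-24)(-17) = -261
P_2→P_3: (-24)(21) − (-16)(-7) = -616
P_3→P_4: (-16)(6) − (17)(21) = -453
P_4→P_5: (17)(1) − (-2)(6) = 29
P_5→P_6: (-2)(-5) − (-7)(1) = 17
P_6→P_1: (-7)(-17) − (-21)(-5) = 14
Σ = -1270
Area = |Σ|/2 = 635.

635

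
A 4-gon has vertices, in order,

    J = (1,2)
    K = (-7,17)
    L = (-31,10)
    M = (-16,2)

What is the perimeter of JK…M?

76

|JK| = √((-8)² + (15)²) = √289 = 17
|KL| = √((-24)² + (-7)²) = √625 = 25
|LM| = √((15)² + (-8)²) = √289 = 17
|MJ| = √((17)² + (0)²) = √289 = 17
Perimeter = 17 + 25 + 17 + 17 = 76.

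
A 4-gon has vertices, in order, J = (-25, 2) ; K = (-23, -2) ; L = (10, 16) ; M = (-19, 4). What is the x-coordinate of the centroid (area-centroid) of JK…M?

Apply the shoelace formula. First the cross-terms c_i = x_i·y_{i+1} − x_{i+1}·y_i:
  96, -348, 344, 62  ⇒  2A = 154, A = 77.
Then Σ (x_i + x_{i+1})·c_i = -5908, so x̄ = -5908 / (6·77) = -422/33.

-422/33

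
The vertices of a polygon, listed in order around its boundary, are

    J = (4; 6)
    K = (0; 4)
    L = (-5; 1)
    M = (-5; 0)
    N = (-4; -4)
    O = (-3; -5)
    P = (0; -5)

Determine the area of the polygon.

52

Apply the shoelace (surveyor's) formula: 2A = Σ (x_i·y_{i+1} − x_{i+1}·y_i), indices taken mod 7.
J→K: (4)(4) − (0)(6) = 16
K→L: (0)(1) − (-5)(4) = 20
L→M: (-5)(0) − (-5)(1) = 5
M→N: (-5)(-4) − (-4)(0) = 20
N→O: (-4)(-5) − (-3)(-4) = 8
O→P: (-3)(-5) − (0)(-5) = 15
P→J: (0)(6) − (4)(-5) = 20
Σ = 104
Area = |Σ|/2 = 52.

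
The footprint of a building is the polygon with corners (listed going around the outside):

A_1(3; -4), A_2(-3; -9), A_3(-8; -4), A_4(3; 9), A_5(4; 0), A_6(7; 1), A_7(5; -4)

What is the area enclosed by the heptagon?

116

Σ = (-39) + (-60) + (-60) + (-36) + (4) + (-33) + (-8) = -232
Area = |Σ|/2 = 116.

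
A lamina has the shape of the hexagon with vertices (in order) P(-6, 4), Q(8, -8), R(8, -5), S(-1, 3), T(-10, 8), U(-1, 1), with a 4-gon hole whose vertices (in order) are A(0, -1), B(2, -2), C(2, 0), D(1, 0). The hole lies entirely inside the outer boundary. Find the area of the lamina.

38

Outer boundary:
P→Q: (-6)(-8) − (8)(4) = 16
Q→R: (8)(-5) − (8)(-8) = 24
R→S: (8)(3) − (-1)(-5) = 19
S→T: (-1)(8) − (-10)(3) = 22
T→U: (-10)(1) − (-1)(8) = -2
U→P: (-1)(4) − (-6)(1) = 2
Σ = 81
Area = |Σ|/2 = 40.5.
Hole:
Apply Gauss's area formula: 2A = Σ (x_i·y_{i+1} − x_{i+1}·y_i), indices taken mod 4.
A→B: (0)(-2) − (2)(-1) = 2
B→C: (2)(0) − (2)(-2) = 4
C→D: (2)(0) − (1)(0) = 0
D→A: (1)(-1) − (0)(0) = -1
Σ = 5
Area = |Σ|/2 = 2.5.
Net area = 40.5 − 2.5 = 38.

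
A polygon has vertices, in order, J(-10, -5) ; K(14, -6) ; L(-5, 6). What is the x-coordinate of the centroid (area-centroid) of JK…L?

Apply the surveyor's formula. First the cross-terms c_i = x_i·y_{i+1} − x_{i+1}·y_i:
  130, 54, 85  ⇒  2A = 269, A = 134.5.
Then Σ (x_i + x_{i+1})·c_i = -269, so x̄ = -269 / (6·134.5) = -1/3.

-1/3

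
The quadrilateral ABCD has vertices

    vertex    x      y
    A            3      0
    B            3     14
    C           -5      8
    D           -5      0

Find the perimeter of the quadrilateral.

40

|AB| = √((0)² + (14)²) = √196 = 14
|BC| = √((-8)² + (-6)²) = √100 = 10
|CD| = √((0)² + (-8)²) = √64 = 8
|DA| = √((8)² + (0)²) = √64 = 8
Perimeter = 14 + 10 + 8 + 8 = 40.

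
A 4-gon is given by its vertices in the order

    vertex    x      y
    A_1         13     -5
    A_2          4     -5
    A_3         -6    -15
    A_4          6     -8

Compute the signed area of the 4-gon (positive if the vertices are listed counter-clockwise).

Apply the shoelace (surveyor's) formula: 2A = Σ (x_i·y_{i+1} − x_{i+1}·y_i), indices taken mod 4.
Cross-terms: -45, -90, 138, 74  ⇒  Σ = 77
Signed area = Σ/2 = 38.5 (positive ⇒ counter-clockwise traversal).

38.5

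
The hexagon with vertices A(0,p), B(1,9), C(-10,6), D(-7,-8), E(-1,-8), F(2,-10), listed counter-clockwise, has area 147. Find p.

Write out the shoelace sum; only the two edges meeting at A involve p:
2·Area = [(2·p − 0·(-10)) + (0·9 − 1·p)] + 292
       = 1·p + 292 = 294
⇒ p = 2.

2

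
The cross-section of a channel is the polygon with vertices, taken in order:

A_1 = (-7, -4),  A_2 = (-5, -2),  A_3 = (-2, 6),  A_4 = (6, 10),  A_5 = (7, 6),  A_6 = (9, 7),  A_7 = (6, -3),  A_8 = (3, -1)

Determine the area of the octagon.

Cross-terms: -6, -34, -56, -34, -5, -69, 3, -19  ⇒  Σ = -220
Area = |Σ|/2 = 110.

110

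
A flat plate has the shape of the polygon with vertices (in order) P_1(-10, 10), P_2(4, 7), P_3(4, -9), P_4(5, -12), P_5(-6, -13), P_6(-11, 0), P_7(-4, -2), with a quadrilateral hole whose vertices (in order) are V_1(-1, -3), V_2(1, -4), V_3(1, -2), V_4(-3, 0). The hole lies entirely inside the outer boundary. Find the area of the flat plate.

Outer boundary:
Apply Gauss's area formula: 2A = Σ (x_i·y_{i+1} − x_{i+1}·y_i), indices taken mod 7.
P_1→P_2: (-10)(7) − (4)(10) = -110
P_2→P_3: (4)(-9) − (4)(7) = -64
P_3→P_4: (4)(-12) − (5)(-9) = -3
P_4→P_5: (5)(-13) − (-6)(-12) = -137
P_5→P_6: (-6)(0) − (-11)(-13) = -143
P_6→P_7: (-11)(-2) − (-4)(0) = 22
P_7→P_1: (-4)(10) − (-10)(-2) = -60
Σ = -495
Area = |Σ|/2 = 247.5.
Hole:
Σ = (7) + (2) + (-6) + (9) = 12
Area = |Σ|/2 = 6.
Net area = 247.5 − 6 = 241.5.

241.5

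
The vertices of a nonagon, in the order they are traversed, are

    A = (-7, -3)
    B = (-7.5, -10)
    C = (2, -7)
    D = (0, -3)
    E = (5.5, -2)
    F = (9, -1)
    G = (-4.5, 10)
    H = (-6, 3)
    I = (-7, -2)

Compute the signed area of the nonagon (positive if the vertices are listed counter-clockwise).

157.5

Apply the surveyor's formula: 2A = Σ (x_i·y_{i+1} − x_{i+1}·y_i), indices taken mod 9.
Σ = (47.5) + (72.5) + (-6) + (16.5) + (12.5) + (85.5) + (46.5) + (33) + (7) = 315
Signed area = Σ/2 = 157.5 (positive ⇒ counter-clockwise traversal).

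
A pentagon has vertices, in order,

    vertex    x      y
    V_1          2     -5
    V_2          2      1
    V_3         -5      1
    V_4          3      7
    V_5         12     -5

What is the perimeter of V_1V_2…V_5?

|V_1V_2| = √((0)² + (6)²) = √36 = 6
|V_2V_3| = √((-7)² + (0)²) = √49 = 7
|V_3V_4| = √((8)² + (6)²) = √100 = 10
|V_4V_5| = √((9)² + (-12)²) = √225 = 15
|V_5V_1| = √((-10)² + (0)²) = √100 = 10
Perimeter = 6 + 7 + 10 + 15 + 10 = 48.

48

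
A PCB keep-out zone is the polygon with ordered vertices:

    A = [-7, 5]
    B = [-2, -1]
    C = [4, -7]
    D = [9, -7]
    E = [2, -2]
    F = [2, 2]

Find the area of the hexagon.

49

Apply the shoelace (surveyor's) formula: 2A = Σ (x_i·y_{i+1} − x_{i+1}·y_i), indices taken mod 6.
Σ = (17) + (18) + (35) + (-4) + (8) + (24) = 98
Area = |Σ|/2 = 49.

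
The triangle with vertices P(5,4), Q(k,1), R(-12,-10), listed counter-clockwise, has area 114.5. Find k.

-15

The doubled signed area Σ (x_i y_{i+1} − x_{i+1} y_i) is linear in k.
With k=0 it equals 19; the coefficient of k is -14 (from the two edges through Q).
So -14·k + 19 = 2·114.5 = 229 ⇒ k = -15.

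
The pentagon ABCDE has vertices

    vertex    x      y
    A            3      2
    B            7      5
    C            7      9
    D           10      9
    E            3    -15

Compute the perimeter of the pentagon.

54

|AB| = √((4)² + (3)²) = √25 = 5
|BC| = √((0)² + (4)²) = √16 = 4
|CD| = √((3)² + (0)²) = √9 = 3
|DE| = √((-7)² + (-24)²) = √625 = 25
|EA| = √((0)² + (17)²) = √289 = 17
Perimeter = 5 + 4 + 3 + 25 + 17 = 54.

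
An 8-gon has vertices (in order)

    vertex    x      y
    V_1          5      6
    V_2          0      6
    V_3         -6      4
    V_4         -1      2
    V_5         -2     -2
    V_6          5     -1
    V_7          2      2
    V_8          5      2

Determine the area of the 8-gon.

51

Apply the shoelace (surveyor's) formula: 2A = Σ (x_i·y_{i+1} − x_{i+1}·y_i), indices taken mod 8.
Cross-terms: 30, 36, -8, 6, 12, 12, -6, 20  ⇒  Σ = 102
Area = |Σ|/2 = 51.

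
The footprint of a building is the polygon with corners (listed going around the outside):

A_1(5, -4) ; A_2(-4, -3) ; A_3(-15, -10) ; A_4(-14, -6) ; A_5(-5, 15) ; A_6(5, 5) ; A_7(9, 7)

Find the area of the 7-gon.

Apply the shoelace formula: 2A = Σ (x_i·y_{i+1} − x_{i+1}·y_i), indices taken mod 7.
Σ = (-31) + (-5) + (-50) + (-240) + (-100) + (-10) + (-71) = -507
Area = |Σ|/2 = 253.5.

253.5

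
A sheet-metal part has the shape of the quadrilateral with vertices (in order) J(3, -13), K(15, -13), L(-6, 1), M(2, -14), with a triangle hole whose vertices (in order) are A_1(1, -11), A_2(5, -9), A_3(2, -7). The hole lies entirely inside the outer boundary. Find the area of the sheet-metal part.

88.5

Outer boundary:
Apply Gauss's area formula: 2A = Σ (x_i·y_{i+1} − x_{i+1}·y_i), indices taken mod 4.
Σ = (156) + (-63) + (82) + (16) = 191
Area = |Σ|/2 = 95.5.
Hole:
Apply the shoelace formula: 2A = Σ (x_i·y_{i+1} − x_{i+1}·y_i), indices taken mod 3.
Σ = (46) + (-17) + (-15) = 14
Area = |Σ|/2 = 7.
Net area = 95.5 − 7 = 88.5.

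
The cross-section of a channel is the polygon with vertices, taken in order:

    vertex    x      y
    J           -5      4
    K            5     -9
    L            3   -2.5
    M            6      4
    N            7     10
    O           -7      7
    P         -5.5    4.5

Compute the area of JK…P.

112.5

Apply the surveyor's formula: 2A = Σ (x_i·y_{i+1} − x_{i+1}·y_i), indices taken mod 7.
J→K: (-5)(-9) − (5)(4) = 25
K→L: (5)(-2.5) − (3)(-9) = 14.5
L→M: (3)(4) − (6)(-2.5) = 27
M→N: (6)(10) − (7)(4) = 32
N→O: (7)(7) − (-7)(10) = 119
O→P: (-7)(4.5) − (-5.5)(7) = 7
P→J: (-5.5)(4) − (-5)(4.5) = 0.5
Σ = 225
Area = |Σ|/2 = 112.5.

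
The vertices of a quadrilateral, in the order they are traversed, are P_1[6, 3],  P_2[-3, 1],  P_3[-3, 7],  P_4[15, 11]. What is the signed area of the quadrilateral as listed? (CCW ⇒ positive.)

-81

Apply the shoelace formula: 2A = Σ (x_i·y_{i+1} − x_{i+1}·y_i), indices taken mod 4.
Σ = (15) + (-18) + (-138) + (-21) = -162
Signed area = Σ/2 = -81 (negative ⇒ clockwise traversal).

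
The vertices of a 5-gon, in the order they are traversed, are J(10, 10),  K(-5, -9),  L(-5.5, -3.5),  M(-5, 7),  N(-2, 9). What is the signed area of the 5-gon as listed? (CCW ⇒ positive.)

-134.5

Apply the surveyor's formula: 2A = Σ (x_i·y_{i+1} − x_{i+1}·y_i), indices taken mod 5.
J→K: (10)(-9) − (-5)(10) = -40
K→L: (-5)(-3.5) − (-5.5)(-9) = -32
L→M: (-5.5)(7) − (-5)(-3.5) = -56
M→N: (-5)(9) − (-2)(7) = -31
N→J: (-2)(10) − (10)(9) = -110
Σ = -269
Signed area = Σ/2 = -134.5 (negative ⇒ clockwise traversal).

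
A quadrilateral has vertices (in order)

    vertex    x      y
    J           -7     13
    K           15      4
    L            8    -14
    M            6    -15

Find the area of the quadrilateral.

264

Apply the surveyor's formula: 2A = Σ (x_i·y_{i+1} − x_{i+1}·y_i), indices taken mod 4.
Σ = (-223) + (-242) + (-36) + (-27) = -528
Area = |Σ|/2 = 264.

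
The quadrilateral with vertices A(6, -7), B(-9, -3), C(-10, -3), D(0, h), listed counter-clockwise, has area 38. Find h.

The doubled signed area Σ (x_i y_{i+1} − x_{i+1} y_i) is linear in h.
With h=0 it equals -84; the coefficient of h is -16 (from the two edges through D).
So -16·h + -84 = 2·38 = 76 ⇒ h = -10.

-10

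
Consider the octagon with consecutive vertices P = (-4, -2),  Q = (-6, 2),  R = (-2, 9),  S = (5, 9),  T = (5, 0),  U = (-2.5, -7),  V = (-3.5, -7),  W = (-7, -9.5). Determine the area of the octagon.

129.875

Apply the shoelace (surveyor's) formula: 2A = Σ (x_i·y_{i+1} − x_{i+1}·y_i), indices taken mod 8.
Σ = (-20) + (-50) + (-63) + (-45) + (-35) + (-7) + (-15.75) + (-24) = -259.75
Area = |Σ|/2 = 129.875.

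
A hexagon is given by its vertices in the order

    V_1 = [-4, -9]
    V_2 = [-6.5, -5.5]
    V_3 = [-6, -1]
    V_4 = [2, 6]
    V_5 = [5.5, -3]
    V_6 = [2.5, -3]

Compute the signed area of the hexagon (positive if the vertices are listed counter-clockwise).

V_1→V_2: (-4)(-5.5) − (-6.5)(-9) = -36.5
V_2→V_3: (-6.5)(-1) − (-6)(-5.5) = -26.5
V_3→V_4: (-6)(6) − (2)(-1) = -34
V_4→V_5: (2)(-3) − (5.5)(6) = -39
V_5→V_6: (5.5)(-3) − (2.5)(-3) = -9
V_6→V_1: (2.5)(-9) − (-4)(-3) = -34.5
Σ = -179.5
Signed area = Σ/2 = -89.75 (negative ⇒ clockwise traversal).

-89.75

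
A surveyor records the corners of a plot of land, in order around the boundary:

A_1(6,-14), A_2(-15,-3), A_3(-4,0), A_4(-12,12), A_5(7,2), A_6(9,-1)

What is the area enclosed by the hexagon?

Apply the shoelace formula: 2A = Σ (x_i·y_{i+1} − x_{i+1}·y_i), indices taken mod 6.
Σ = (-228) + (-12) + (-48) + (-108) + (-25) + (-120) = -541
Area = |Σ|/2 = 270.5.

270.5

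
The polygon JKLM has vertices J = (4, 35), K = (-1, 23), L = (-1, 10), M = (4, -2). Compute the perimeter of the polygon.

|JK| = √((-5)² + (-12)²) = √169 = 13
|KL| = √((0)² + (-13)²) = √169 = 13
|LM| = √((5)² + (-12)²) = √169 = 13
|MJ| = √((0)² + (37)²) = √1369 = 37
Perimeter = 13 + 13 + 13 + 37 = 76.

76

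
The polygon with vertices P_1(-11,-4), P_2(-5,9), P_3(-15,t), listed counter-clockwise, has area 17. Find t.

The doubled signed area Σ (x_i y_{i+1} − x_{i+1} y_i) is linear in t.
With t=0 it equals 76; the coefficient of t is 6 (from the two edges through P_3).
So 6·t + 76 = 2·17 = 34 ⇒ t = -7.

-7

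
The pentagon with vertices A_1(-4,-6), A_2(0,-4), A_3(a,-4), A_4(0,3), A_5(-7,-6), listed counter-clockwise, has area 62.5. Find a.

Write out the shoelace sum; only the two edges meeting at A_3 involve a:
2·Area = [(0·(-4) − a·(-4)) + (a·3 − 0·(-4))] + 55
       = 7·a + 55 = 125
⇒ a = 10.

10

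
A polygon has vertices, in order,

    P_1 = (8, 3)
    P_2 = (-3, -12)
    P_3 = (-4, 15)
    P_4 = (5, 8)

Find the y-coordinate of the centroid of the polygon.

52/21

Apply the shoelace (surveyor's) formula. First the cross-terms c_i = x_i·y_{i+1} − x_{i+1}·y_i:
  -87, -93, -107, -49  ⇒  2A = -336, A = -168.
Then Σ (y_i + y_{i+1})·c_i = -2496, so ȳ = -2496 / (6·(-168)) = 52/21.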